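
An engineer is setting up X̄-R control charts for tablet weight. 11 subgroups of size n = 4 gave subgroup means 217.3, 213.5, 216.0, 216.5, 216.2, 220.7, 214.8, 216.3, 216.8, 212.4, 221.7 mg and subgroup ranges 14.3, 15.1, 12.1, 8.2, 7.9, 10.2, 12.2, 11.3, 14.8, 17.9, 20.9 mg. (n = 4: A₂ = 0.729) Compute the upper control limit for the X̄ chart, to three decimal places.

X̄̄ = (217.3 + 213.5 + 216.0 + 216.5 + 216.2 + 220.7 + 214.8 + 216.3 + 216.8 + 212.4 + 221.7) / 11 = 2382.2000 / 11 = 216.5636
R̄ = (14.3 + 15.1 + 12.1 + 8.2 + 7.9 + 10.2 + 12.2 + 11.3 + 14.8 + 17.9 + 20.9) / 11 = 144.9000 / 11 = 13.1727
UCL = X̄̄ + A₂·R̄ = 216.5636 + 0.729 × 13.1727 = 226.1666

226.167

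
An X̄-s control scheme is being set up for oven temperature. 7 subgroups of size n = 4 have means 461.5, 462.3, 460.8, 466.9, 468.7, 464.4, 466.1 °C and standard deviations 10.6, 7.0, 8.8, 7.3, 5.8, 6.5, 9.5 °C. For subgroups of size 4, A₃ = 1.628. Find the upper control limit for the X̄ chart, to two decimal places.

X̄̄ = (461.5 + 462.3 + 460.8 + 466.9 + 468.7 + 464.4 + 466.1) / 7 = 464.3857
s̄ = (10.6 + 7.0 + 8.8 + 7.3 + 5.8 + 6.5 + 9.5) / 7 = 7.9286
UCL = X̄̄ + A₃·s̄ = 464.3857 + 1.628 × 7.9286 = 477.2934

477.29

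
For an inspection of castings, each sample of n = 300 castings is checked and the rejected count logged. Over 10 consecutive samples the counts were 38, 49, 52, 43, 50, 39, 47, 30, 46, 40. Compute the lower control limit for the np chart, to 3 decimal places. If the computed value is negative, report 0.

p̄ = Σdᵢ / (k·n) = 434 / (10 × 300) = 0.14467
LCL = np̄ − 3·√(np̄(1−p̄)) = 43.4000 − 3 × 6.0927 = 25.1218

25.122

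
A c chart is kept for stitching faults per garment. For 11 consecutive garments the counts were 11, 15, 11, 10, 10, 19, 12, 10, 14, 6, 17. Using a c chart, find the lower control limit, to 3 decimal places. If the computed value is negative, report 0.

1.763

c̄ = (11 + 15 + 11 + 10 + 10 + 19 + 12 + 10 + 14 + 6 + 17) / 11 = 135 / 11 = 12.2727
LCL = c̄ − 3√c̄ = 12.2727 − 3 × 3.5032 = 1.7630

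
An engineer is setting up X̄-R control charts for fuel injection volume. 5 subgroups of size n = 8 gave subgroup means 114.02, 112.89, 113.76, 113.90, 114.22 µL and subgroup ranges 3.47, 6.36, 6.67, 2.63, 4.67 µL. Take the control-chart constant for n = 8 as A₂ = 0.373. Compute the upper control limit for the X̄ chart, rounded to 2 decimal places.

115.53

X̄̄ = (114.02 + 112.89 + 113.76 + 113.90 + 114.22) / 5 = 568.7900 / 5 = 113.7580
R̄ = (3.47 + 6.36 + 6.67 + 2.63 + 4.67) / 5 = 23.8000 / 5 = 4.7600
UCL = X̄̄ + A₂·R̄ = 113.7580 + 0.373 × 4.7600 = 115.5335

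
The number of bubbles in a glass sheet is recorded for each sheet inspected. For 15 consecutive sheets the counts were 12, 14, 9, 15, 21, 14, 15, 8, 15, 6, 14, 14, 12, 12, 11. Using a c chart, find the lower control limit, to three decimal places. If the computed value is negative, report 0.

c̄ = (12 + 14 + 9 + 15 + 21 + 14 + 15 + 8 + 15 + 6 + 14 + 14 + 12 + 12 + 11) / 15 = 192 / 15 = 12.8000
LCL = c̄ − 3√c̄ = 12.8000 − 3 × 3.5777 = 2.0669

2.067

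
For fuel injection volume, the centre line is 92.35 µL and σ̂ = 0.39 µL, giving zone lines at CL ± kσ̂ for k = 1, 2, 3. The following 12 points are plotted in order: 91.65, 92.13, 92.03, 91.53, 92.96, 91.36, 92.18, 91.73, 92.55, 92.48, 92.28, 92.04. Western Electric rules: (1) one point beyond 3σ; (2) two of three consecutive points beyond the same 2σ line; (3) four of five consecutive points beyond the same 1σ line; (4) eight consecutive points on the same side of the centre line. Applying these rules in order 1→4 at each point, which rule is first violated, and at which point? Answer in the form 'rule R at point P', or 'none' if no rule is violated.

rule 2 at point 6

Zone of each point (C = within 1σ̂, B = 1σ̂–2σ̂, A = 2σ̂–3σ̂, * = beyond 3σ̂; sign = side of CL): 1:-B, 2:-C, 3:-C, 4:-A, 5:+B, 6:-A, 7:-C, 8:-B, 9:+C, 10:+C, 11:-C, 12:-C
Rule 2 (two of three consecutive points beyond the same 2σ limit) is satisfied at point 6.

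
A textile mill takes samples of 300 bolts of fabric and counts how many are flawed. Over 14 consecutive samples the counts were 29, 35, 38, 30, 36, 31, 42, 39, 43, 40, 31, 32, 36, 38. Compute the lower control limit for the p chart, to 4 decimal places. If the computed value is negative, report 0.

p̄ = Σdᵢ / (k·n) = 500 / (14 × 300) = 0.11905
LCL = p̄ − 3·√(p̄(1−p̄)/n) = 0.11905 − 3 × 0.01870 = 0.06296

0.0630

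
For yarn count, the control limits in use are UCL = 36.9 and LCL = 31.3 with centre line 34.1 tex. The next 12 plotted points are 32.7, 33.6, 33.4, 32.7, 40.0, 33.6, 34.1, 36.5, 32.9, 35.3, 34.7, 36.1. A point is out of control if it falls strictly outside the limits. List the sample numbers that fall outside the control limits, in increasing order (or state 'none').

5

Compare each point to [31.3, 36.9]: sample 5 = 40.0 > UCL.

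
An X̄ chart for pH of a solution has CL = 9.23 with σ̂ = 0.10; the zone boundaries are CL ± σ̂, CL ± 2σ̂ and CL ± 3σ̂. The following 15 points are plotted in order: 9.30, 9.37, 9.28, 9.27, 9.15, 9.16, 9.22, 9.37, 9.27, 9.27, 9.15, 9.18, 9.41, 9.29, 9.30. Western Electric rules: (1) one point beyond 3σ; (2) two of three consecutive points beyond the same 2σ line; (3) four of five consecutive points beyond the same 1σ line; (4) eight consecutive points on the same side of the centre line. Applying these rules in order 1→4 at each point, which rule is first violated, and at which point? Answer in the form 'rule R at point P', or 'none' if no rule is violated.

Zone of each point (C = within 1σ̂, B = 1σ̂–2σ̂, A = 2σ̂–3σ̂, * = beyond 3σ̂; sign = side of CL): 1:+C, 2:+B, 3:+C, 4:+C, 5:-C, 6:-C, 7:-C, 8:+B, 9:+C, 10:+C, 11:-C, 12:-C, 13:+B, 14:+C, 15:+C
No rule fires across all 15 points.

none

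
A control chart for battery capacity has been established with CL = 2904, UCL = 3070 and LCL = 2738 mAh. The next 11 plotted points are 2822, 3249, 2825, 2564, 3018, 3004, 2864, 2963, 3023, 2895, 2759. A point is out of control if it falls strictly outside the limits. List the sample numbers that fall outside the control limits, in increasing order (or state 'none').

Compare each point to [2738, 3070]: sample 2 = 3249 > UCL; sample 4 = 2564 < LCL.

2, 4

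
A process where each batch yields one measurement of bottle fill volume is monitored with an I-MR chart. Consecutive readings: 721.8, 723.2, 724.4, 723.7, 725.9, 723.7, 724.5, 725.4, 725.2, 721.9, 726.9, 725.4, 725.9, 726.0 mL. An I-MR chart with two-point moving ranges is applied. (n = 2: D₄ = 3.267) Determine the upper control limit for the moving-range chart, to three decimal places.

Moving ranges: 1.4, 1.2, 0.7, 2.2, 2.2, 0.8, 0.9, 0.2, 3.3, 5.0, 1.5, 0.5, 0.1; M̄R̄ = 20.0000 / 13 = 1.5385
UCL_MR = D₄·M̄R̄ = 3.267 × 1.5385 = 5.0262

5.026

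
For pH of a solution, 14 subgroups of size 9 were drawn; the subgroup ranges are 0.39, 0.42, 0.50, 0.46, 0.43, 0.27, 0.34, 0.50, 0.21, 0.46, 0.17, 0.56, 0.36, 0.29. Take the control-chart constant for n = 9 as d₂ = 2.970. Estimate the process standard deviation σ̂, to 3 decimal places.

0.129

R̄ = (0.39 + 0.42 + 0.50 + 0.46 + 0.43 + 0.27 + 0.34 + 0.50 + 0.21 + 0.46 + 0.17 + 0.56 + 0.36 + 0.29) / 14 = 0.3829
σ̂ = R̄ / d₂ = 0.3829 / 2.970 = 0.1289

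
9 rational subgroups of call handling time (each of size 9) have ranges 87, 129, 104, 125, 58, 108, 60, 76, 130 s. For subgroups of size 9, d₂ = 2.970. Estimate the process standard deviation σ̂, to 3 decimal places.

R̄ = (87 + 129 + 104 + 125 + 58 + 108 + 60 + 76 + 130) / 9 = 97.4444
σ̂ = R̄ / d₂ = 97.4444 / 2.970 = 32.8096

32.810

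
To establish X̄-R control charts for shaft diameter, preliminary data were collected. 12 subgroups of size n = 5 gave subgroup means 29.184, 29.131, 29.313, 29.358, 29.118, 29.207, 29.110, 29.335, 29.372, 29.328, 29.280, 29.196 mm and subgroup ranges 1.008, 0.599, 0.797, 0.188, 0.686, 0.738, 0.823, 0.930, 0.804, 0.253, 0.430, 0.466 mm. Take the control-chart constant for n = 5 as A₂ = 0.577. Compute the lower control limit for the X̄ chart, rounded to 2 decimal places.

28.87

X̄̄ = (29.184 + 29.131 + 29.313 + 29.358 + 29.118 + 29.207 + 29.110 + 29.335 + 29.372 + 29.328 + 29.280 + 29.196) / 12 = 350.9320 / 12 = 29.2443
R̄ = (1.008 + 0.599 + 0.797 + 0.188 + 0.686 + 0.738 + 0.823 + 0.930 + 0.804 + 0.253 + 0.430 + 0.466) / 12 = 7.7220 / 12 = 0.6435
LCL = X̄̄ − A₂·R̄ = 29.2443 − 0.577 × 0.6435 = 28.8730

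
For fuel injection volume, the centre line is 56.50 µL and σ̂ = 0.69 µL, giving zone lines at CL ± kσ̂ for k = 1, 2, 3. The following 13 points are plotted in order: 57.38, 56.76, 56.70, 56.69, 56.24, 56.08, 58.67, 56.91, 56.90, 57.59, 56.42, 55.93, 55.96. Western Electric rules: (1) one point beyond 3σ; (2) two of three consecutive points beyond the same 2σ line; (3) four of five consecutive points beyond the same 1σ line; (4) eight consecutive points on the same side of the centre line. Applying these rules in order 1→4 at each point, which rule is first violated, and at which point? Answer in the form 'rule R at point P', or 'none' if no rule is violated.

Zone of each point (C = within 1σ̂, B = 1σ̂–2σ̂, A = 2σ̂–3σ̂, * = beyond 3σ̂; sign = side of CL): 1:+B, 2:+C, 3:+C, 4:+C, 5:-C, 6:-C, 7:+*, 8:+C, 9:+C, 10:+B, 11:-C, 12:-C, 13:-C
Rule 1 (one point beyond the 3σ limits) is satisfied at point 7.

rule 1 at point 7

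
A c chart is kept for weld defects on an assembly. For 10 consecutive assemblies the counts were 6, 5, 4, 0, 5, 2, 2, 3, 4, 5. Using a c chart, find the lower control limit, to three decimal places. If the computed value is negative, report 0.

0.000

c̄ = (6 + 5 + 4 + 0 + 5 + 2 + 2 + 3 + 4 + 5) / 10 = 36 / 10 = 3.6000
LCL = c̄ − 3√c̄ = 3.6000 − 3 × 1.8974 = -2.0921 → 0 (cannot be negative)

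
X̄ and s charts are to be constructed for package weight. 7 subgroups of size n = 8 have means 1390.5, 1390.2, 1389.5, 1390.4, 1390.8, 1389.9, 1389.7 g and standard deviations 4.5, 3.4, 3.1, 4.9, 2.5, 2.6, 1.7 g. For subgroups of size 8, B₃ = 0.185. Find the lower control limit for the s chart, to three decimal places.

s̄ = (4.5 + 3.4 + 3.1 + 4.9 + 2.5 + 2.6 + 1.7) / 7 = 3.2429
LCL_s = B₃·s̄ = 0.185 × 3.2429 = 0.5999

0.600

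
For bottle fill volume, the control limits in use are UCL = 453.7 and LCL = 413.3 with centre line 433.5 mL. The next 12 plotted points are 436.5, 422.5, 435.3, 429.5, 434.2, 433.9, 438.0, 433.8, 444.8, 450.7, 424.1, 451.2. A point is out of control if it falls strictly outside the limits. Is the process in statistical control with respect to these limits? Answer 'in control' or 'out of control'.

in control

All 12 points lie within [413.3, 453.7].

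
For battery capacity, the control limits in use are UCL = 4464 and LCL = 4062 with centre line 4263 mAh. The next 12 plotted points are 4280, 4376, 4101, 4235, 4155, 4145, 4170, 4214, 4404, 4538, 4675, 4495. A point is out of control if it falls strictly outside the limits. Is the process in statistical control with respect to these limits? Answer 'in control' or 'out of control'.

Compare each point to [4062, 4464]: sample 10 = 4538 > UCL; sample 11 = 4675 > UCL; sample 12 = 4495 > UCL.

out of control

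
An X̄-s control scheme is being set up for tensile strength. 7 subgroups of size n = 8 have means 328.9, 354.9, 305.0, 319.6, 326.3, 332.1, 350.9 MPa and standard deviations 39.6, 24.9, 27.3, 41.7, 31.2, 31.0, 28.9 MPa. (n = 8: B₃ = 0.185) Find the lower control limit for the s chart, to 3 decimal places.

5.936

s̄ = (39.6 + 24.9 + 27.3 + 41.7 + 31.2 + 31.0 + 28.9) / 7 = 32.0857
LCL_s = B₃·s̄ = 0.185 × 32.0857 = 5.9359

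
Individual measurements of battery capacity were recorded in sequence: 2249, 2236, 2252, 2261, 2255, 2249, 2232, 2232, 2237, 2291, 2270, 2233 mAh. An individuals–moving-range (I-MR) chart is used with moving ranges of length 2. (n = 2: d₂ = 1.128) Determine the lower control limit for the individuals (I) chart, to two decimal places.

X̄ = (2249 + 2236 + 2252 + 2261 + 2255 + 2249 + 2232 + 2232 + 2237 + 2291 + 2270 + 2233) / 12 = 2249.7500
Moving ranges: 13, 16, 9, 6, 6, 17, 0, 5, 54, 21, 37; M̄R̄ = 184.0000 / 11 = 16.7273
LCL = X̄ − 3·M̄R̄/d₂ = 2249.7500 − 3 × 16.7273 / 1.128 = 2205.2626

2205.26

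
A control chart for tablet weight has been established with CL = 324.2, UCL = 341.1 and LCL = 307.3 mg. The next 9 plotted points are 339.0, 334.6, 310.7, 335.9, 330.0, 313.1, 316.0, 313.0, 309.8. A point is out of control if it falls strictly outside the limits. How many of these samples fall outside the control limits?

All 9 points lie within [307.3, 341.1].

0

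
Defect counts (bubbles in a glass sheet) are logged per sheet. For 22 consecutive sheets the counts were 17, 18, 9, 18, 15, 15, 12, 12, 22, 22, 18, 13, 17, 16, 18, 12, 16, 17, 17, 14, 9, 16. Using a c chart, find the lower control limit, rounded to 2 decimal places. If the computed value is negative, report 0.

c̄ = (17 + 18 + 9 + 18 + 15 + 15 + 12 + 12 + 22 + 22 + 18 + 13 + 17 + 16 + 18 + 12 + 16 + 17 + 17 + 14 + 9 + 16) / 22 = 343 / 22 = 15.5909
LCL = c̄ − 3√c̄ = 15.5909 − 3 × 3.9485 = 3.7453

3.75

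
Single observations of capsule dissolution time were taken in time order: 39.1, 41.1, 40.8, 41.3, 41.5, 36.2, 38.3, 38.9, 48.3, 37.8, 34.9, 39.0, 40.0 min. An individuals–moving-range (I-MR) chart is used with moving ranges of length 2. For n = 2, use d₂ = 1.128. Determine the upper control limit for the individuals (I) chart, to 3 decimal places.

X̄ = (39.1 + 41.1 + 40.8 + 41.3 + 41.5 + 36.2 + 38.3 + 38.9 + 48.3 + 37.8 + 34.9 + 39.0 + 40.0) / 13 = 39.7846
Moving ranges: 2.0, 0.3, 0.5, 0.2, 5.3, 2.1, 0.6, 9.4, 10.5, 2.9, 4.1, 1.0; M̄R̄ = 38.9000 / 12 = 3.2417
UCL = X̄ + 3·M̄R̄/d₂ = 39.7846 + 3 × 3.2417 / 1.128 = 48.4061

48.406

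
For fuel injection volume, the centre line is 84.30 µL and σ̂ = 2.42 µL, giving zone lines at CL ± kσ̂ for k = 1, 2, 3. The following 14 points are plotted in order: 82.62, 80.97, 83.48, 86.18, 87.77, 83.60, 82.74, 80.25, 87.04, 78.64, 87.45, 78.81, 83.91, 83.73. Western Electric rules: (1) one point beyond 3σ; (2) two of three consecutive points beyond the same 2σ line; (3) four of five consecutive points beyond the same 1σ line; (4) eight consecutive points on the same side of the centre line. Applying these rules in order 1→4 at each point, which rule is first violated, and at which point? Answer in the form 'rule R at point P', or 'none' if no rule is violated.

rule 2 at point 12

Zone of each point (C = within 1σ̂, B = 1σ̂–2σ̂, A = 2σ̂–3σ̂, * = beyond 3σ̂; sign = side of CL): 1:-C, 2:-B, 3:-C, 4:+C, 5:+B, 6:-C, 7:-C, 8:-B, 9:+B, 10:-A, 11:+B, 12:-A, 13:-C, 14:-C
Rule 2 (two of three consecutive points beyond the same 2σ limit) is satisfied at point 12.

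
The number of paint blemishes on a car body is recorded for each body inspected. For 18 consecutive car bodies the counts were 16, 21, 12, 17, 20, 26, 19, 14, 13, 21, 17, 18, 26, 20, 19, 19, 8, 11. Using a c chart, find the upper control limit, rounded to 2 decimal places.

30.20

c̄ = (16 + 21 + 12 + 17 + 20 + 26 + 19 + 14 + 13 + 21 + 17 + 18 + 26 + 20 + 19 + 19 + 8 + 11) / 18 = 317 / 18 = 17.6111
UCL = c̄ + 3√c̄ = 17.6111 + 3 × √17.6111 = 17.6111 + 3 × 4.1966 = 30.2008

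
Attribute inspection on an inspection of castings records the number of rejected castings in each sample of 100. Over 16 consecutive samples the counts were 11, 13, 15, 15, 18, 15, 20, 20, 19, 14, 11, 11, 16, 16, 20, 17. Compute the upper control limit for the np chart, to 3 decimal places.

p̄ = Σdᵢ / (k·n) = 251 / (16 × 100) = 0.15687
UCL = np̄ + 3·√(np̄(1−p̄)) = 15.6875 + 3 × √(15.6875×0.84313) = 15.6875 + 3 × 3.6368 = 26.5980

26.598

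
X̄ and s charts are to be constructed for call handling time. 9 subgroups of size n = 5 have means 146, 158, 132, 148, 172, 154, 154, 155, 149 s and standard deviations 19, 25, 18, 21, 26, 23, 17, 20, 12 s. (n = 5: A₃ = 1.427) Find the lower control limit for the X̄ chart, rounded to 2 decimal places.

X̄̄ = (146 + 158 + 132 + 148 + 172 + 154 + 154 + 155 + 149) / 9 = 152.0000
s̄ = (19 + 25 + 18 + 21 + 26 + 23 + 17 + 20 + 12) / 9 = 20.1111
LCL = X̄̄ − A₃·s̄ = 152.0000 − 1.427 × 20.1111 = 123.3014

123.30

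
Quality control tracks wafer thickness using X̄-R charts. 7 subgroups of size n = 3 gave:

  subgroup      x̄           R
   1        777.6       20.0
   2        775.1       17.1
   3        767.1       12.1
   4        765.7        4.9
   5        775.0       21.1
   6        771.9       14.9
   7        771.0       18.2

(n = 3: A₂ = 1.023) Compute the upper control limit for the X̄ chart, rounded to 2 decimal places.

X̄̄ = (777.6 + 775.1 + 767.1 + 765.7 + 775.0 + 771.9 + 771.0) / 7 = 5403.4000 / 7 = 771.9143
R̄ = (20.0 + 17.1 + 12.1 + 4.9 + 21.1 + 14.9 + 18.2) / 7 = 108.3000 / 7 = 15.4714
UCL = X̄̄ + A₂·R̄ = 771.9143 + 1.023 × 15.4714 = 787.7416

787.74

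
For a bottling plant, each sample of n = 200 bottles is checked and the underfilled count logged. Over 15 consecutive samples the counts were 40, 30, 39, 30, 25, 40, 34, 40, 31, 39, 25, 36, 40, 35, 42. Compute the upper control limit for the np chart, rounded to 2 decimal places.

51.20

p̄ = Σdᵢ / (k·n) = 526 / (15 × 200) = 0.17533
UCL = np̄ + 3·√(np̄(1−p̄)) = 35.0667 + 3 × √(35.0667×0.82467) = 35.0667 + 3 × 5.3776 = 51.1994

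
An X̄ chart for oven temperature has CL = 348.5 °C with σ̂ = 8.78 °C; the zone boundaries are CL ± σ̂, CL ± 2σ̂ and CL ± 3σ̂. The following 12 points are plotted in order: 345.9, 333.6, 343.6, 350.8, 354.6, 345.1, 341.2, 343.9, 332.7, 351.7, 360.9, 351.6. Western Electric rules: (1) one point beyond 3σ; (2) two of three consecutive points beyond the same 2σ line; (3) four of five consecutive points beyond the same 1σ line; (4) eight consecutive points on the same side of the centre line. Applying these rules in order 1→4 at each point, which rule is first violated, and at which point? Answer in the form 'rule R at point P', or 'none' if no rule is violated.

none

Zone of each point (C = within 1σ̂, B = 1σ̂–2σ̂, A = 2σ̂–3σ̂, * = beyond 3σ̂; sign = side of CL): 1:-C, 2:-B, 3:-C, 4:+C, 5:+C, 6:-C, 7:-C, 8:-C, 9:-B, 10:+C, 11:+B, 12:+C
No rule fires across all 12 points.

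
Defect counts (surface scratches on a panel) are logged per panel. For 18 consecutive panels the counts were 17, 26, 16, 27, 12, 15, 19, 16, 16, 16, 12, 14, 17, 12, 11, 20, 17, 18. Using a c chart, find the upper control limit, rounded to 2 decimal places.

c̄ = (17 + 26 + 16 + 27 + 12 + 15 + 19 + 16 + 16 + 16 + 12 + 14 + 17 + 12 + 11 + 20 + 17 + 18) / 18 = 301 / 18 = 16.7222
UCL = c̄ + 3√c̄ = 16.7222 + 3 × √16.7222 = 16.7222 + 3 × 4.0893 = 28.9901

28.99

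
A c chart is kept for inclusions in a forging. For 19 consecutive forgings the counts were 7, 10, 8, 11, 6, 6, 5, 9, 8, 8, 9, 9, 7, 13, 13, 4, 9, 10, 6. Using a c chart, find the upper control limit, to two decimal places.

c̄ = (7 + 10 + 8 + 11 + 6 + 6 + 5 + 9 + 8 + 8 + 9 + 9 + 7 + 13 + 13 + 4 + 9 + 10 + 6) / 19 = 158 / 19 = 8.3158
UCL = c̄ + 3√c̄ = 8.3158 + 3 × √8.3158 = 8.3158 + 3 × 2.8837 = 16.9669

16.97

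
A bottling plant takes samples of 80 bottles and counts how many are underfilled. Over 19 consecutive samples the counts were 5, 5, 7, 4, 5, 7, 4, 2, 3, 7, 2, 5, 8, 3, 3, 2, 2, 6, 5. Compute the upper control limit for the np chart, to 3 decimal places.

p̄ = Σdᵢ / (k·n) = 85 / (19 × 80) = 0.05592
UCL = np̄ + 3·√(np̄(1−p̄)) = 4.4737 + 3 × √(4.4737×0.94408) = 4.4737 + 3 × 2.0551 = 10.6390

10.639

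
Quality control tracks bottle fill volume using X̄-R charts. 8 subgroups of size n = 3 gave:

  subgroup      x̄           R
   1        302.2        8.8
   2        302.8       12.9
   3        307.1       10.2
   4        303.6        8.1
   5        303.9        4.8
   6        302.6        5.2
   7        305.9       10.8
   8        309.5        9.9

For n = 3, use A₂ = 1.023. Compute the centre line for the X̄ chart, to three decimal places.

X̄̄ = (302.2 + 302.8 + 307.1 + 303.6 + 303.9 + 302.6 + 305.9 + 309.5) / 8 = 2437.6000 / 8 = 304.7000
CL = X̄̄ = 304.7000

304.700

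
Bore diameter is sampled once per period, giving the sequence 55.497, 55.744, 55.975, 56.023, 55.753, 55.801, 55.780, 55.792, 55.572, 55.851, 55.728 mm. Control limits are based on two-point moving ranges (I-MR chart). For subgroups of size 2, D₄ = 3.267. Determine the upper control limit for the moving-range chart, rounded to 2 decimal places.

0.49

Moving ranges: 0.247, 0.231, 0.048, 0.270, 0.048, 0.021, 0.012, 0.220, 0.279, 0.123; M̄R̄ = 1.4990 / 10 = 0.1499
UCL_MR = D₄·M̄R̄ = 3.267 × 0.1499 = 0.4897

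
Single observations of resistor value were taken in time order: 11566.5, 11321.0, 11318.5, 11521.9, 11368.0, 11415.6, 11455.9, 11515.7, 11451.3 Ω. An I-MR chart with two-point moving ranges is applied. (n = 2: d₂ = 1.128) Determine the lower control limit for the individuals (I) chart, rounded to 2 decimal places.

11165.41

X̄ = (11566.5 + 11321.0 + 11318.5 + 11521.9 + 11368.0 + 11415.6 + 11455.9 + 11515.7 + 11451.3) / 9 = 11437.1556
Moving ranges: 245.5, 2.5, 203.4, 153.9, 47.6, 40.3, 59.8, 64.4; M̄R̄ = 817.4000 / 8 = 102.1750
LCL = X̄ − 3·M̄R̄/d₂ = 11437.1556 − 3 × 102.1750 / 1.128 = 11165.4135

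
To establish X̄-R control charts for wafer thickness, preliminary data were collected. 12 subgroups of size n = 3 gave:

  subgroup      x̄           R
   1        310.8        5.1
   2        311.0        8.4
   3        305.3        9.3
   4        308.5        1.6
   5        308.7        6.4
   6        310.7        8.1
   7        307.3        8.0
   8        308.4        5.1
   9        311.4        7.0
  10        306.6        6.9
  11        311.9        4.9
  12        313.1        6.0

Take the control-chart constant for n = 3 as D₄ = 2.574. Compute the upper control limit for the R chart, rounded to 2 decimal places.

16.47

R̄ = (5.1 + 8.4 + 9.3 + 1.6 + 6.4 + 8.1 + 8.0 + 5.1 + 7.0 + 6.9 + 4.9 + 6.0) / 12 = 76.8000 / 12 = 6.4000
UCL_R = D₄·R̄ = 2.574 × 6.4000 = 16.4736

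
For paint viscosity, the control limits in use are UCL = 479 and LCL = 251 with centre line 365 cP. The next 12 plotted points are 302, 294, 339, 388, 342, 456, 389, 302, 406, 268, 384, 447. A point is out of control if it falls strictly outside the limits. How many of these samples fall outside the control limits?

All 12 points lie within [251, 479].

0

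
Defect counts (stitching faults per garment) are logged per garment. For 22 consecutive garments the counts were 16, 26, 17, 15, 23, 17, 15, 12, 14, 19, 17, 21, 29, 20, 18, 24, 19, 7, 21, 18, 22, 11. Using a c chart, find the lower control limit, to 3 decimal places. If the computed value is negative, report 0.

c̄ = (16 + 26 + 17 + 15 + 23 + 17 + 15 + 12 + 14 + 19 + 17 + 21 + 29 + 20 + 18 + 24 + 19 + 7 + 21 + 18 + 22 + 11) / 22 = 401 / 22 = 18.2273
LCL = c̄ − 3√c̄ = 18.2273 − 3 × 4.2693 = 5.4192

5.419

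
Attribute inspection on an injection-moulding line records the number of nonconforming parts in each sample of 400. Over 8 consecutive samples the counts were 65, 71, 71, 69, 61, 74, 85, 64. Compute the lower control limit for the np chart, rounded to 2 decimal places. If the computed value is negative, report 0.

47.20

p̄ = Σdᵢ / (k·n) = 560 / (8 × 400) = 0.17500
LCL = np̄ − 3·√(np̄(1−p̄)) = 70.0000 − 3 × 7.5993 = 47.2020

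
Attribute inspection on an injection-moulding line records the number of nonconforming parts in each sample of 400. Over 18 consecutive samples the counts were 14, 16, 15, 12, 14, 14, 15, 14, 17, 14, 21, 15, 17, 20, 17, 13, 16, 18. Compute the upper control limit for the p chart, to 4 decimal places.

0.0683

p̄ = Σdᵢ / (k·n) = 282 / (18 × 400) = 0.03917
UCL = p̄ + 3·√(p̄(1−p̄)/n) = 0.03917 + 3 × √(0.03917×0.96083/400) = 0.03917 + 3 × 0.00970 = 0.06827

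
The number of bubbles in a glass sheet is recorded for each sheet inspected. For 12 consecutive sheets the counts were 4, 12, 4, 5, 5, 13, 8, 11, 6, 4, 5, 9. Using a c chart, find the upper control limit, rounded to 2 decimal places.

c̄ = (4 + 12 + 4 + 5 + 5 + 13 + 8 + 11 + 6 + 4 + 5 + 9) / 12 = 86 / 12 = 7.1667
UCL = c̄ + 3√c̄ = 7.1667 + 3 × √7.1667 = 7.1667 + 3 × 2.6771 = 15.1979

15.20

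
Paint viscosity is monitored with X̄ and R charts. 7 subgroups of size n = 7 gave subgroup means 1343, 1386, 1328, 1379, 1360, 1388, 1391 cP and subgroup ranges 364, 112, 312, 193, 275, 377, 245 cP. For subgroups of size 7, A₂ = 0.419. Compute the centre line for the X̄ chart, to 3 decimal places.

X̄̄ = (1343 + 1386 + 1328 + 1379 + 1360 + 1388 + 1391) / 7 = 9575.0000 / 7 = 1367.8571
CL = X̄̄ = 1367.8571

1367.857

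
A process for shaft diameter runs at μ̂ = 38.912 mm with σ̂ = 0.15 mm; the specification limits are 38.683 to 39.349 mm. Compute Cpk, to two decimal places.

0.51

Cpu = (USL − μ̂) / (3σ̂) = (39.349 − 38.912) / (3 × 0.15) = 0.9711; Cpl = (μ̂ − LSL) / (3σ̂) = (38.912 − 38.683) / (3 × 0.15) = 0.5089; Cpk = min(Cpu, Cpl) = 0.5089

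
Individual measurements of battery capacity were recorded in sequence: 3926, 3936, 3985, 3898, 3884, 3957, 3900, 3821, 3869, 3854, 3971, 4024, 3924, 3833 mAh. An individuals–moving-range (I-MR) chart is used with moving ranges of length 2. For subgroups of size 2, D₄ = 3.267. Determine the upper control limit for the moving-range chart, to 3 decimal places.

Moving ranges: 10, 49, 87, 14, 73, 57, 79, 48, 15, 117, 53, 100, 91; M̄R̄ = 793.0000 / 13 = 61.0000
UCL_MR = D₄·M̄R̄ = 3.267 × 61.0000 = 199.2870

199.287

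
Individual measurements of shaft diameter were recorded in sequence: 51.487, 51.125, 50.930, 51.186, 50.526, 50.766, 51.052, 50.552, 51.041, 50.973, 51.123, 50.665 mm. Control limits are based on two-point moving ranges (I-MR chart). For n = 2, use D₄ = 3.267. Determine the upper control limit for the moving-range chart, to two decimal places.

Moving ranges: 0.362, 0.195, 0.256, 0.660, 0.240, 0.286, 0.500, 0.489, 0.068, 0.150, 0.458; M̄R̄ = 3.6640 / 11 = 0.3331
UCL_MR = D₄·M̄R̄ = 3.267 × 0.3331 = 1.0882

1.09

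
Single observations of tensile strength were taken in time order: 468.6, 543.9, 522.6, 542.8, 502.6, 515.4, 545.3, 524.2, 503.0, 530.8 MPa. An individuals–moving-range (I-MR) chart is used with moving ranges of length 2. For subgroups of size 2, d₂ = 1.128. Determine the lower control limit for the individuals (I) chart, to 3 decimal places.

440.192

X̄ = (468.6 + 543.9 + 522.6 + 542.8 + 502.6 + 515.4 + 545.3 + 524.2 + 503.0 + 530.8) / 10 = 519.9200
Moving ranges: 75.3, 21.3, 20.2, 40.2, 12.8, 29.9, 21.1, 21.2, 27.8; M̄R̄ = 269.8000 / 9 = 29.9778
LCL = X̄ − 3·M̄R̄/d₂ = 519.9200 − 3 × 29.9778 / 1.128 = 440.1919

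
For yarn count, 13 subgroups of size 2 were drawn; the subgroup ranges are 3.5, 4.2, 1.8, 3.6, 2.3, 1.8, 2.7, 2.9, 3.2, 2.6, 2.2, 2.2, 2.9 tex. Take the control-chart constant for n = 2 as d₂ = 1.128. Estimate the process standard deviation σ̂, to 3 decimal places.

2.448

R̄ = (3.5 + 4.2 + 1.8 + 3.6 + 2.3 + 1.8 + 2.7 + 2.9 + 3.2 + 2.6 + 2.2 + 2.2 + 2.9) / 13 = 2.7615
σ̂ = R̄ / d₂ = 2.7615 / 1.128 = 2.4482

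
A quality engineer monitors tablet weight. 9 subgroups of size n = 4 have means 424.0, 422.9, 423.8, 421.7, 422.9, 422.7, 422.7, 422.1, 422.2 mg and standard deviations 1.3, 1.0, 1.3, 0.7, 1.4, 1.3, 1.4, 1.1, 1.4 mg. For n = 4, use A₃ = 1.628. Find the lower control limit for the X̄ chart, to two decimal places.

420.81

X̄̄ = (424.0 + 422.9 + 423.8 + 421.7 + 422.9 + 422.7 + 422.7 + 422.1 + 422.2) / 9 = 422.7778
s̄ = (1.3 + 1.0 + 1.3 + 0.7 + 1.4 + 1.3 + 1.4 + 1.1 + 1.4) / 9 = 1.2111
LCL = X̄̄ − A₃·s̄ = 422.7778 − 1.628 × 1.2111 = 420.8061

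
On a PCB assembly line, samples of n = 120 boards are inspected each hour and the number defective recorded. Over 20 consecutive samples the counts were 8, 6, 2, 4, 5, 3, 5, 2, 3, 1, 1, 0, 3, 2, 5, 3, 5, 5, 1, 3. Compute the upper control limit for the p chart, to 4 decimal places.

p̄ = Σdᵢ / (k·n) = 67 / (20 × 120) = 0.02792
UCL = p̄ + 3·√(p̄(1−p̄)/n) = 0.02792 + 3 × √(0.02792×0.97208/120) = 0.02792 + 3 × 0.01504 = 0.07303

0.0730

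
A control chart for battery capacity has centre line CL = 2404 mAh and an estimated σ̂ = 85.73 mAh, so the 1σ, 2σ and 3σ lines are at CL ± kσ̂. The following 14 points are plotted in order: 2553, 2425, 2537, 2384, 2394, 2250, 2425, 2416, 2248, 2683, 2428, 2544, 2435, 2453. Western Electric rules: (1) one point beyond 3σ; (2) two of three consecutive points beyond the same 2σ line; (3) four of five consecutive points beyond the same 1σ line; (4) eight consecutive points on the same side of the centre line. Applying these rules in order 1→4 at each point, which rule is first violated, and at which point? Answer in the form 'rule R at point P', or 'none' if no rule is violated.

Zone of each point (C = within 1σ̂, B = 1σ̂–2σ̂, A = 2σ̂–3σ̂, * = beyond 3σ̂; sign = side of CL): 1:+B, 2:+C, 3:+B, 4:-C, 5:-C, 6:-B, 7:+C, 8:+C, 9:-B, 10:+*, 11:+C, 12:+B, 13:+C, 14:+C
Rule 1 (one point beyond the 3σ limits) is satisfied at point 10.

rule 1 at point 10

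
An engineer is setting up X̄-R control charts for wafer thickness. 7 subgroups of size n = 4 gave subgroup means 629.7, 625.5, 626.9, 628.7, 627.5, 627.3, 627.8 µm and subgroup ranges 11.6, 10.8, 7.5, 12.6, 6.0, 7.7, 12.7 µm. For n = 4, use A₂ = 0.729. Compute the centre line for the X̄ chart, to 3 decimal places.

627.629

X̄̄ = (629.7 + 625.5 + 626.9 + 628.7 + 627.5 + 627.3 + 627.8) / 7 = 4393.4000 / 7 = 627.6286
CL = X̄̄ = 627.6286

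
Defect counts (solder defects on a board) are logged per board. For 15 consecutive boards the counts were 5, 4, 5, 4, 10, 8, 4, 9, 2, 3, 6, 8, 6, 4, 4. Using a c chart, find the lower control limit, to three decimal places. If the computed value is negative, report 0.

c̄ = (5 + 4 + 5 + 4 + 10 + 8 + 4 + 9 + 2 + 3 + 6 + 8 + 6 + 4 + 4) / 15 = 82 / 15 = 5.4667
LCL = c̄ − 3√c̄ = 5.4667 − 3 × 2.3381 = -1.5476 → 0 (cannot be negative)

0.000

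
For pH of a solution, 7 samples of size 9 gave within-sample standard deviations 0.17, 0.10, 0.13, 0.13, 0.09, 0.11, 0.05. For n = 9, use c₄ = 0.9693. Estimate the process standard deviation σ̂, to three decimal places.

s̄ = (0.17 + 0.10 + 0.13 + 0.13 + 0.09 + 0.11 + 0.05) / 7 = 0.1114
σ̂ = s̄ / c₄ = 0.1114 / 0.9693 = 0.1150

0.115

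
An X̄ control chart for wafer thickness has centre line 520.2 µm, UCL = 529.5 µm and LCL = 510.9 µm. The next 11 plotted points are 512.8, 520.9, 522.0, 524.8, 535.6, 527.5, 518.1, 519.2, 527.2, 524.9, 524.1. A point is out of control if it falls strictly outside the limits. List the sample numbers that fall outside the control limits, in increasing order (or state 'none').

5

Compare each point to [510.9, 529.5]: sample 5 = 535.6 > UCL.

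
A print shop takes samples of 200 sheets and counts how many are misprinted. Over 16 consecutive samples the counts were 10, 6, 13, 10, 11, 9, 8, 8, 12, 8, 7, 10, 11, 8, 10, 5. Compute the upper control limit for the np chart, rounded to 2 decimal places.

p̄ = Σdᵢ / (k·n) = 146 / (16 × 200) = 0.04562
UCL = np̄ + 3·√(np̄(1−p̄)) = 9.1250 + 3 × √(9.1250×0.95437) = 9.1250 + 3 × 2.9510 = 17.9781

17.98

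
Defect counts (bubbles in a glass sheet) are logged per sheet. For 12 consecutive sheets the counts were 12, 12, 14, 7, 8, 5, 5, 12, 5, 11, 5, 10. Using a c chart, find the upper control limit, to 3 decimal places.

17.750

c̄ = (12 + 12 + 14 + 7 + 8 + 5 + 5 + 12 + 5 + 11 + 5 + 10) / 12 = 106 / 12 = 8.8333
UCL = c̄ + 3√c̄ = 8.8333 + 3 × √8.8333 = 8.8333 + 3 × 2.9721 = 17.7496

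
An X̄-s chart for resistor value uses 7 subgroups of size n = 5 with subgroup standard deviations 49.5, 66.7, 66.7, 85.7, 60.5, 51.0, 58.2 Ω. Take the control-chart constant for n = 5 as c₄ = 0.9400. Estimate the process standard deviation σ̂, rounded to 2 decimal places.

66.61

s̄ = (49.5 + 66.7 + 66.7 + 85.7 + 60.5 + 51.0 + 58.2) / 7 = 62.6143
σ̂ = s̄ / c₄ = 62.6143 / 0.9400 = 66.6109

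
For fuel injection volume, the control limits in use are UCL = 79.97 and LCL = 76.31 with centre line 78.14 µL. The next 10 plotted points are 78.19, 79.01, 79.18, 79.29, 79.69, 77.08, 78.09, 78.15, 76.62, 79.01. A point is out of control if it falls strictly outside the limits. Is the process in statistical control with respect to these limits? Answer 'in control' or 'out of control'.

in control

All 10 points lie within [76.31, 79.97].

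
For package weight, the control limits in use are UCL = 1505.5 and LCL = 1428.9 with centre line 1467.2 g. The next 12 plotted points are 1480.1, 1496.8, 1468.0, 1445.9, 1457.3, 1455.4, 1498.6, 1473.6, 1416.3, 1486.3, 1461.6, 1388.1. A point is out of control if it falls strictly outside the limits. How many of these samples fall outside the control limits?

Compare each point to [1428.9, 1505.5]: sample 9 = 1416.3 < LCL; sample 12 = 1388.1 < LCL.

2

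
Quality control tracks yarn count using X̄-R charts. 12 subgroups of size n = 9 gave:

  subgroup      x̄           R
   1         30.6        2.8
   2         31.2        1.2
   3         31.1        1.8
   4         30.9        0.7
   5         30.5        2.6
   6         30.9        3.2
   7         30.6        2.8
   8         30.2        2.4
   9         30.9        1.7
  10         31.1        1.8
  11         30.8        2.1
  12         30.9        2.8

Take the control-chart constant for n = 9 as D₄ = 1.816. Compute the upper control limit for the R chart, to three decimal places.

3.920

R̄ = (2.8 + 1.2 + 1.8 + 0.7 + 2.6 + 3.2 + 2.8 + 2.4 + 1.7 + 1.8 + 2.1 + 2.8) / 12 = 25.9000 / 12 = 2.1583
UCL_R = D₄·R̄ = 1.816 × 2.1583 = 3.9195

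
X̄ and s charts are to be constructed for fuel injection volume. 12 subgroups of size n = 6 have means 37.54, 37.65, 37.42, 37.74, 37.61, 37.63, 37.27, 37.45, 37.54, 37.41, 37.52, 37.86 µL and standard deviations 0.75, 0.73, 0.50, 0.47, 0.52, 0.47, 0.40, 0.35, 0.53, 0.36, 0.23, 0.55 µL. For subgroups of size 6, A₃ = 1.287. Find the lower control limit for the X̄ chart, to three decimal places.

X̄̄ = (37.54 + 37.65 + 37.42 + 37.74 + 37.61 + 37.63 + 37.27 + 37.45 + 37.54 + 37.41 + 37.52 + 37.86) / 12 = 37.5533
s̄ = (0.75 + 0.73 + 0.50 + 0.47 + 0.52 + 0.47 + 0.40 + 0.35 + 0.53 + 0.36 + 0.23 + 0.55) / 12 = 0.4883
LCL = X̄̄ − A₃·s̄ = 37.5533 − 1.287 × 0.4883 = 36.9248

36.925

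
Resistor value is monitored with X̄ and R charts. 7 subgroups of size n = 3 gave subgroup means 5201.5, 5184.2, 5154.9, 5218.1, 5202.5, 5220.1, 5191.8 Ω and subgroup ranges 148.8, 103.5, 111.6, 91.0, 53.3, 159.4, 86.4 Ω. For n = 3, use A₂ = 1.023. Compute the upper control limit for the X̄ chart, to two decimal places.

X̄̄ = (5201.5 + 5184.2 + 5154.9 + 5218.1 + 5202.5 + 5220.1 + 5191.8) / 7 = 36373.1000 / 7 = 5196.1571
R̄ = (148.8 + 103.5 + 111.6 + 91.0 + 53.3 + 159.4 + 86.4) / 7 = 754.0000 / 7 = 107.7143
UCL = X̄̄ + A₂·R̄ = 5196.1571 + 1.023 × 107.7143 = 5306.3489

5306.35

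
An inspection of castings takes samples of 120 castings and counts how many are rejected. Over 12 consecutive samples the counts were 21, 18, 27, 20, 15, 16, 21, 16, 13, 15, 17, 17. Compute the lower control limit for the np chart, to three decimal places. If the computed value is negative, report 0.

6.265

p̄ = Σdᵢ / (k·n) = 216 / (12 × 120) = 0.15000
LCL = np̄ − 3·√(np̄(1−p̄)) = 18.0000 − 3 × 3.9115 = 6.2654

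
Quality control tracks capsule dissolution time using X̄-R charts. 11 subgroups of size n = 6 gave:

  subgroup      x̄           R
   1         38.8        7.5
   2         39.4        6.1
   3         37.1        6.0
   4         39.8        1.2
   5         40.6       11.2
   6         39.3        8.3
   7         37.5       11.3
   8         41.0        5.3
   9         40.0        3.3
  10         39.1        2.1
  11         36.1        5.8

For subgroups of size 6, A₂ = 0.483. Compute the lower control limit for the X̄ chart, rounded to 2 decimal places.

X̄̄ = (38.8 + 39.4 + 37.1 + 39.8 + 40.6 + 39.3 + 37.5 + 41.0 + 40.0 + 39.1 + 36.1) / 11 = 428.7000 / 11 = 38.9727
R̄ = (7.5 + 6.1 + 6.0 + 1.2 + 11.2 + 8.3 + 11.3 + 5.3 + 3.3 + 2.1 + 5.8) / 11 = 68.1000 / 11 = 6.1909
LCL = X̄̄ − A₂·R̄ = 38.9727 − 0.483 × 6.1909 = 35.9825

35.98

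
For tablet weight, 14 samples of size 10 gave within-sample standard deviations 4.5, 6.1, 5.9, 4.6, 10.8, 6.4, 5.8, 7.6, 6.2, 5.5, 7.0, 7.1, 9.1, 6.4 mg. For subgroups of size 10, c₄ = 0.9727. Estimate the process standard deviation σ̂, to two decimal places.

s̄ = (4.5 + 6.1 + 5.9 + 4.6 + 10.8 + 6.4 + 5.8 + 7.6 + 6.2 + 5.5 + 7.0 + 7.1 + 9.1 + 6.4) / 14 = 6.6429
σ̂ = s̄ / c₄ = 6.6429 / 0.9727 = 6.8293

6.83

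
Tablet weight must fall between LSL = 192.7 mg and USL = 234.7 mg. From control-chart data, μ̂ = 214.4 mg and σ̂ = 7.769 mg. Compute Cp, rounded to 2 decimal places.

Cp = (USL − LSL) / (6σ̂) = (234.7 − 192.7) / (6 × 7.769) = 42.0000 / 46.6140 = 0.9010

0.90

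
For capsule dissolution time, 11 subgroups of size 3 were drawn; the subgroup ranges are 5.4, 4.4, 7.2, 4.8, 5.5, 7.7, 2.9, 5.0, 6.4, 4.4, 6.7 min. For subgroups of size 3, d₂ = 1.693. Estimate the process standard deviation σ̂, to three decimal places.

3.243

R̄ = (5.4 + 4.4 + 7.2 + 4.8 + 5.5 + 7.7 + 2.9 + 5.0 + 6.4 + 4.4 + 6.7) / 11 = 5.4909
σ̂ = R̄ / d₂ = 5.4909 / 1.693 = 3.2433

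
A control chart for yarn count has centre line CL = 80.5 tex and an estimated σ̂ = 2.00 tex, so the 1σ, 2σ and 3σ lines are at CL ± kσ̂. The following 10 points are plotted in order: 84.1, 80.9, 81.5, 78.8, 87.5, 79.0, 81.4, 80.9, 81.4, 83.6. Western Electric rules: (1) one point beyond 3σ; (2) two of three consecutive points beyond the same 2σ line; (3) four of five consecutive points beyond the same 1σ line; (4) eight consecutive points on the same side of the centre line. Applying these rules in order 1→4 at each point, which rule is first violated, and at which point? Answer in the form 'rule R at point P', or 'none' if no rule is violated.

rule 1 at point 5

Zone of each point (C = within 1σ̂, B = 1σ̂–2σ̂, A = 2σ̂–3σ̂, * = beyond 3σ̂; sign = side of CL): 1:+B, 2:+C, 3:+C, 4:-C, 5:+*, 6:-C, 7:+C, 8:+C, 9:+C, 10:+B
Rule 1 (one point beyond the 3σ limits) is satisfied at point 5.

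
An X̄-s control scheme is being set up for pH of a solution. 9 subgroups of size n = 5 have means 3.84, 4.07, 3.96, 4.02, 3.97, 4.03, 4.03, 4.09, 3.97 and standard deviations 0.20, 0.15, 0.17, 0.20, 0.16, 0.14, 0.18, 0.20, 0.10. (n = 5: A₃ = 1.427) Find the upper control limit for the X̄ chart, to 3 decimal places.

X̄̄ = (3.84 + 4.07 + 3.96 + 4.02 + 3.97 + 4.03 + 4.03 + 4.09 + 3.97) / 9 = 3.9978
s̄ = (0.20 + 0.15 + 0.17 + 0.20 + 0.16 + 0.14 + 0.18 + 0.20 + 0.10) / 9 = 0.1667
UCL = X̄̄ + A₃·s̄ = 3.9978 + 1.427 × 0.1667 = 4.2356

4.236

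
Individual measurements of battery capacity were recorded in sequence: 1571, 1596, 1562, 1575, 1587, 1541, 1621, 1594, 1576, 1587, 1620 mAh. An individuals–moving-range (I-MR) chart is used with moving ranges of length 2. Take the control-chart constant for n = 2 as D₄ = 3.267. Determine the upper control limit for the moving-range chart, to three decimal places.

Moving ranges: 25, 34, 13, 12, 46, 80, 27, 18, 11, 33; M̄R̄ = 299.0000 / 10 = 29.9000
UCL_MR = D₄·M̄R̄ = 3.267 × 29.9000 = 97.6833

97.683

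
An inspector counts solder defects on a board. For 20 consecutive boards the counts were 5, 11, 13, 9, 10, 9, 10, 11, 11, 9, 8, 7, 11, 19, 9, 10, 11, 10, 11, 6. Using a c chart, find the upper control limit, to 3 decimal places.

19.487

c̄ = (5 + 11 + 13 + 9 + 10 + 9 + 10 + 11 + 11 + 9 + 8 + 7 + 11 + 19 + 9 + 10 + 11 + 10 + 11 + 6) / 20 = 200 / 20 = 10.0000
UCL = c̄ + 3√c̄ = 10.0000 + 3 × √10.0000 = 10.0000 + 3 × 3.1623 = 19.4868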